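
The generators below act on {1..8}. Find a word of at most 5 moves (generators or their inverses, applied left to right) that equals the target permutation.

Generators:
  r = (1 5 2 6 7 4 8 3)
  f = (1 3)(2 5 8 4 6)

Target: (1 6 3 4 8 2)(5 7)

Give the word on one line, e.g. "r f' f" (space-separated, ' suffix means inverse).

  after f: (1 3)(2 5 8 4 6)
  after r': (1 8 7 6 5 4 2)
  after r': (1 4 5 7 2 3 8 6)
  after f: (1 6 3 4 8 2)(5 7)

f r' r' f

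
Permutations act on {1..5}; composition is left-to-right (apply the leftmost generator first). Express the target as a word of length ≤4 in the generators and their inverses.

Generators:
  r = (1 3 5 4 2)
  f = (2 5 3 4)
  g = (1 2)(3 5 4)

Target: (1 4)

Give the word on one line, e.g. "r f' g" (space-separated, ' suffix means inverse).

  after r: (1 3 5 4 2)
  after g': (1 4)

r g'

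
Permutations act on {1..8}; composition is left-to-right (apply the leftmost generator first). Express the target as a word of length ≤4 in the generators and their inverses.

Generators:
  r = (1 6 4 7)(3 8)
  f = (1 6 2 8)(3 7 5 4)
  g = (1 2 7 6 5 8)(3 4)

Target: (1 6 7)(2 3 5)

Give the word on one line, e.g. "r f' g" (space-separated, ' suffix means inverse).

g f'

  after g: (1 2 7 6 5 8)(3 4)
  after f': (1 6 7)(2 3 5)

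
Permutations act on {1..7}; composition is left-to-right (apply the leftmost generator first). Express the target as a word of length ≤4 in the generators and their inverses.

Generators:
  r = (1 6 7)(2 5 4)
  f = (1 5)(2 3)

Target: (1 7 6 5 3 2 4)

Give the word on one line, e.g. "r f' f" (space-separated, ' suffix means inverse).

r' f'

  after r': (1 7 6)(2 4 5)
  after f': (1 7 6 5 3 2 4)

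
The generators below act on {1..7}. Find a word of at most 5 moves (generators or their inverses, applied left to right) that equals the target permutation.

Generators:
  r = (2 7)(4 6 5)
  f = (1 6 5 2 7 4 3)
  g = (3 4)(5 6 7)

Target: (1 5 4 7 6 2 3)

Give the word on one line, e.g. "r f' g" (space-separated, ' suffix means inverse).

r f g'

  after r: (2 7)(4 6 5)
  after f: (1 6 2 4 5 3)
  after g': (1 5 4 7 6 2 3)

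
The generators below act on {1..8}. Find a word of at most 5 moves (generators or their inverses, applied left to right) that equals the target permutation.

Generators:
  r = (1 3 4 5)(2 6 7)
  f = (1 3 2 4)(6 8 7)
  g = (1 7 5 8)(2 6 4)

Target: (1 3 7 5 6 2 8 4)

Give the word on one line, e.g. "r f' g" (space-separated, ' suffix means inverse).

f' r' g'

  after f': (1 4 2 3)(6 7 8)
  after r': (1 3 5 4 7 8 2)
  after g': (1 3 7 5 6 2 8 4)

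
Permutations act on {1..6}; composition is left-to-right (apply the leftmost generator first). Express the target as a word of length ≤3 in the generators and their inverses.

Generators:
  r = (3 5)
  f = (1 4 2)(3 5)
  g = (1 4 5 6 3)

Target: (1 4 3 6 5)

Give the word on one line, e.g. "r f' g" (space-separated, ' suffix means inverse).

  after r: (3 5)
  after g: (1 4 5)(3 6)
  after r': (1 4 3 6 5)

r g r'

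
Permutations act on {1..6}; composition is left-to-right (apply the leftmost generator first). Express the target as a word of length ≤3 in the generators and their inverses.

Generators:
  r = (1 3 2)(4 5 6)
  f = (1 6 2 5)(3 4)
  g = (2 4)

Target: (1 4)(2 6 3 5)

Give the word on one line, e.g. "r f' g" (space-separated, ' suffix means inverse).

  after r: (1 3 2)(4 5 6)
  after f: (1 4)(2 6 3 5)

r f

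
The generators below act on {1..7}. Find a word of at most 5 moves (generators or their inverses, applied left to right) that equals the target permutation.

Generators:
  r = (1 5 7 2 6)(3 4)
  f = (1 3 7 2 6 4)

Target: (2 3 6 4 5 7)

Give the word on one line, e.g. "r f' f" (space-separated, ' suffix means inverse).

  after r: (1 5 7 2 6)(3 4)
  after f: (1 5 2 4 7 6 3)
  after r': (2 3 6 4 5 7)

r f r'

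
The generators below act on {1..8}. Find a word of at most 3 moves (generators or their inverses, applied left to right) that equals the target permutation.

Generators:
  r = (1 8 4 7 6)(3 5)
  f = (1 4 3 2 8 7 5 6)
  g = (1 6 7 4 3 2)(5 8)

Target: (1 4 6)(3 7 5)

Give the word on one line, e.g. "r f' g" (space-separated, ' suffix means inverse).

  after r': (1 6 7 4 8)(3 5)
  after g': (2 3 8)(4 5)
  after f: (1 4 6)(3 7 5)

r' g' f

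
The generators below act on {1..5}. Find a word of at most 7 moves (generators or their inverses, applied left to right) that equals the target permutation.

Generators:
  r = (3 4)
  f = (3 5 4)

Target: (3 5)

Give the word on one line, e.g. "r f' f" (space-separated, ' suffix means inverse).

  after r': (3 4)
  after f: (4 5)
  after r': (3 4 5)
  after r': (4 5)
  after f: (3 5)

r' f r' r' f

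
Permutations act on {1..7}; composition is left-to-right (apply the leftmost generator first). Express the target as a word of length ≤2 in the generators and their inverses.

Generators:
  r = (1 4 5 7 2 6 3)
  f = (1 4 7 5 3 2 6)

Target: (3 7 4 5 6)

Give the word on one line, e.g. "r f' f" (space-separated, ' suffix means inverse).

f r'

  after f: (1 4 7 5 3 2 6)
  after r': (3 7 4 5 6)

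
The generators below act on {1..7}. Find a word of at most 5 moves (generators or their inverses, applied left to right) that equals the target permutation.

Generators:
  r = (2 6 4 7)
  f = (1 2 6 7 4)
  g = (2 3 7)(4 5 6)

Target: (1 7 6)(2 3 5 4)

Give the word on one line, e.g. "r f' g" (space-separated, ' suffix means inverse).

  after f: (1 2 6 7 4)
  after g: (1 3 7 5 6 2 4)
  after f': (1 3 6)(2 7 5)
  after g': (1 2 3 5 7 4 6)
  after r': (1 7 6)(2 3 5 4)

f g f' g' r'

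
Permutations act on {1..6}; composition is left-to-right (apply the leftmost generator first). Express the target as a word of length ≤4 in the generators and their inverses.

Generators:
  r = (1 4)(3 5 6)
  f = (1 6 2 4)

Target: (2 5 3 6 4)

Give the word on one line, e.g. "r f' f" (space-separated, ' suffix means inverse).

f' r'

  after f': (1 4 2 6)
  after r': (2 5 3 6 4)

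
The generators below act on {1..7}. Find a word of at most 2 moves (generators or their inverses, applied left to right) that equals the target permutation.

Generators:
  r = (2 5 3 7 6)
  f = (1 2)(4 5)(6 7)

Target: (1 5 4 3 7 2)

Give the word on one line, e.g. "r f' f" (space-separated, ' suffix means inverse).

  after f': (1 2)(4 5)(6 7)
  after r: (1 5 4 3 7 2)

f' r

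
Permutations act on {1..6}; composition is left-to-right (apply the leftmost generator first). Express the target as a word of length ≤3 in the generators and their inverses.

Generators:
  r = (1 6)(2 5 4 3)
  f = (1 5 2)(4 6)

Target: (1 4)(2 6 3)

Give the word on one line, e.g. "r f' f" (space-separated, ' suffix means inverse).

f r

  after f: (1 5 2)(4 6)
  after r: (1 4)(2 6 3)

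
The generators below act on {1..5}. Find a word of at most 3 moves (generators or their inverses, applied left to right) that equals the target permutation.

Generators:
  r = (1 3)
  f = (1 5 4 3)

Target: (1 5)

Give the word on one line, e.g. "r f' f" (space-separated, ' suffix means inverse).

  after f': (1 3 4 5)
  after r': (3 4 5)
  after f: (1 5)

f' r' f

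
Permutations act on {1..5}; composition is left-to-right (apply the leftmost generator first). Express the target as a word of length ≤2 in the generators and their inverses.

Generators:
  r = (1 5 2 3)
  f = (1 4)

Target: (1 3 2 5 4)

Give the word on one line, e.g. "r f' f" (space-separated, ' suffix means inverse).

r' f

  after r': (1 3 2 5)
  after f: (1 3 2 5 4)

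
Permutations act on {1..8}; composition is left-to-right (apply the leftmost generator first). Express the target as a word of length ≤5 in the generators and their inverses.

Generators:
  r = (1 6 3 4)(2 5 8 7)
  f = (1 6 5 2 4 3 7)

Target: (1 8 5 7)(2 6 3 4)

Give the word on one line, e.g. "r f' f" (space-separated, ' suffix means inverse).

r' f' f' r f

  after r': (1 4 3 6)(2 7 8 5)
  after f': (1 2 3)(6 7 8)
  after f': (1 5 6 3 7 8)(2 4)
  after r: (1 8 6 4 5 3 2)
  after f: (1 8 5 7)(2 6 3 4)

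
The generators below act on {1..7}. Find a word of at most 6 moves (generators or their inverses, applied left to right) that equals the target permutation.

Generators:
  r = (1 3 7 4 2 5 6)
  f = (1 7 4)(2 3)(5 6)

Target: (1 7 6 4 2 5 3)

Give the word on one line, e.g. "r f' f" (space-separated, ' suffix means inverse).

  after r': (1 6 5 2 4 7 3)
  after r': (1 5 4 3 6 2 7)
  after r': (1 2 3 5 7 6 4)
  after f': (1 3 6 7 5)
  after r: (1 7 6 4 2 5 3)

r' r' r' f' r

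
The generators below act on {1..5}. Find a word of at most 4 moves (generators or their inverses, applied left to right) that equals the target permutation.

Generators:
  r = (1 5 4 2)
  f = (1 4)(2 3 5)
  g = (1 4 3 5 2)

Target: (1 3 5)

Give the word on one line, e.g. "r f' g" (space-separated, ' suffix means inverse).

r r g

  after r: (1 5 4 2)
  after r: (1 4)(2 5)
  after g: (1 3 5)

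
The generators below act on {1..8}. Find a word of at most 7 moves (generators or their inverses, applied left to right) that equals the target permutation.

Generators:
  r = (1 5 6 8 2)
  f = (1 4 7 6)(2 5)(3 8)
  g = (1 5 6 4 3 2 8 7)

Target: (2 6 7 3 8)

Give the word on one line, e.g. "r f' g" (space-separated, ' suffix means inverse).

  after f': (1 6 7 4)(2 5)(3 8)
  after r: (1 8 3 2 6 7 4 5)
  after g: (1 7 3 8 2 4 6)
  after f': (1 4 7 8 5 2)
  after f': (2 6 7 3 8)

f' r g f' f'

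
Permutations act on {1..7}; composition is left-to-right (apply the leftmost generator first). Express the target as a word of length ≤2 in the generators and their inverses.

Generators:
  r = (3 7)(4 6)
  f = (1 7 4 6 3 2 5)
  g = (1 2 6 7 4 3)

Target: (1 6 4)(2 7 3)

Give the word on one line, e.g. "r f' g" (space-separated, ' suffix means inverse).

  after g: (1 2 6 7 4 3)
  after g: (1 6 4)(2 7 3)

g g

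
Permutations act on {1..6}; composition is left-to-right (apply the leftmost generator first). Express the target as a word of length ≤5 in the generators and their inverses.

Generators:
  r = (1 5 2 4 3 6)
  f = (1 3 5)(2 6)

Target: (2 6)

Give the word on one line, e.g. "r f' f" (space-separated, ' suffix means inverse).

f' f' f'

  after f': (1 5 3)(2 6)
  after f': (1 3 5)
  after f': (2 6)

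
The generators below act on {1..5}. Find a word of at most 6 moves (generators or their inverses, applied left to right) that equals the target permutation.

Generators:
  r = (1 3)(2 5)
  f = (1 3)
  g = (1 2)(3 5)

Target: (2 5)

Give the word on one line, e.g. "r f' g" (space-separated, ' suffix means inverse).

f g g r'

  after f: (1 3)
  after g: (1 5 3 2)
  after g: (1 3)
  after r': (2 5)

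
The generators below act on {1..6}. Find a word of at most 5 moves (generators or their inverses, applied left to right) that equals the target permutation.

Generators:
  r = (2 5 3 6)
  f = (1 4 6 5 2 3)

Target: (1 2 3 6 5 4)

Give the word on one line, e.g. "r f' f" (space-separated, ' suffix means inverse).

r f r' f r

  after r: (2 5 3 6)
  after f: (1 4 6 3 5)
  after r': (1 4 3 2 6 5)
  after f: (1 6 2 5 4)
  after r: (1 2 3 6 5 4)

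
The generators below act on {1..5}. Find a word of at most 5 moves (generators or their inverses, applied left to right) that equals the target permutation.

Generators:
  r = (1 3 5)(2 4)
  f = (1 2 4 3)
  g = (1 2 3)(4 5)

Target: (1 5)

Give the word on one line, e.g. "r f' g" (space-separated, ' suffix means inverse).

  after g': (1 3 2)(4 5)
  after f': (1 4 5 2 3)
  after g': (1 5)

g' f' g'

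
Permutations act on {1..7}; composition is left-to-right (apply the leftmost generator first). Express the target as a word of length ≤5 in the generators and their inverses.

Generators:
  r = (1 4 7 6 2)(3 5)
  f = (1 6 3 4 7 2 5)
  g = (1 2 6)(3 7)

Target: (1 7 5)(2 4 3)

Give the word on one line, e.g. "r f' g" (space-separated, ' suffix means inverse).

  after g: (1 2 6)(3 7)
  after f': (1 7 6 5 2)(3 4)
  after r': (1 4 5 6 3)
  after g': (1 4 5 2)(3 6 7)
  after r: (1 7 5)(2 4 3)

g f' r' g' r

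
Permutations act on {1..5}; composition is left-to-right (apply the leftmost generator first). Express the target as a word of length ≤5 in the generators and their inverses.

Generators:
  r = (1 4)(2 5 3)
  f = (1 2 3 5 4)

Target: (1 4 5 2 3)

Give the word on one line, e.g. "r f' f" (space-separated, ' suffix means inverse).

  after r': (1 4)(2 3 5)
  after r': (2 5 3)
  after f': (1 4 5 2 3)

r' r' f'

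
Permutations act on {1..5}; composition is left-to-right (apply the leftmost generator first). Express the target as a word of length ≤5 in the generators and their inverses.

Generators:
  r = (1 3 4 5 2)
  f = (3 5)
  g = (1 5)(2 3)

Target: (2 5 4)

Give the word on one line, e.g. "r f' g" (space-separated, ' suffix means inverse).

  after f': (3 5)
  after r: (1 3 2)(4 5)
  after f': (1 5 4 3 2)
  after g: (2 5 4)

f' r f' g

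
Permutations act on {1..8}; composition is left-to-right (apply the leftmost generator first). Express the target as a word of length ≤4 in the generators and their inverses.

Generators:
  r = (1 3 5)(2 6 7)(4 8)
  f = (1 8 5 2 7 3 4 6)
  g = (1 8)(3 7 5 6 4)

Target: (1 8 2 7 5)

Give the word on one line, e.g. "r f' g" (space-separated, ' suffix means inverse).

r' g g r

  after r': (1 5 3)(2 7 6)(4 8)
  after g: (1 6 2 5 7 4)(3 8)
  after g: (1 4 8 7 3)(2 6)
  after r: (1 8 2 7 5)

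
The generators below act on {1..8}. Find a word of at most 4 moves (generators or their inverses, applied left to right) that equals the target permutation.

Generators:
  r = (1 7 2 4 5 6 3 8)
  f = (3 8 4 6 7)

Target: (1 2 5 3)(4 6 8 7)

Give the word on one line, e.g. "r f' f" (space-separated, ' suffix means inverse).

  after r: (1 7 2 4 5 6 3 8)
  after r: (1 2 5 3)(4 6 8 7)

r r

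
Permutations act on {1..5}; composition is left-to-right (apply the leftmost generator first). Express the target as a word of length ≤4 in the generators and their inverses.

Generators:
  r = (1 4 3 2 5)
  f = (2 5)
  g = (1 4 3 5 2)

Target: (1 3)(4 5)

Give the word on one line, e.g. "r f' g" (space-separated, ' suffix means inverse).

f' r' f r'

  after f': (2 5)
  after r': (1 5 3 4)
  after f: (1 2 5 3 4)
  after r': (1 3)(4 5)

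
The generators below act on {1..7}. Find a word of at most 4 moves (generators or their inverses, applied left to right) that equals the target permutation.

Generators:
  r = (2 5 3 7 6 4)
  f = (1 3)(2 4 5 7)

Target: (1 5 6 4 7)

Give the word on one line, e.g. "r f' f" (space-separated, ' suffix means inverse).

  after r': (2 4 6 7 3 5)
  after f: (1 3 7)(2 5 4 6)
  after r': (1 5 6 4 7)

r' f r'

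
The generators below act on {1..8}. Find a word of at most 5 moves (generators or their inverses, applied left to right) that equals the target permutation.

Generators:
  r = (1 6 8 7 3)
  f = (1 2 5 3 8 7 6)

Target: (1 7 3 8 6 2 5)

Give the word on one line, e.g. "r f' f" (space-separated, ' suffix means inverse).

  after r': (1 3 7 8 6)
  after f: (1 8)(2 5 3 6)
  after r: (1 7 3 8 6 2 5)

r' f r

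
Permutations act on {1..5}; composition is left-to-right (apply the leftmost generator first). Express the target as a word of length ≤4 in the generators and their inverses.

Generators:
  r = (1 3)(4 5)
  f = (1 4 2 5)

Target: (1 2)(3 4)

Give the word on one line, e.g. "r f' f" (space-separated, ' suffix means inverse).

  after f': (1 5 2 4)
  after r': (1 4 3)(2 5)
  after f: (1 2)(3 4)

f' r' f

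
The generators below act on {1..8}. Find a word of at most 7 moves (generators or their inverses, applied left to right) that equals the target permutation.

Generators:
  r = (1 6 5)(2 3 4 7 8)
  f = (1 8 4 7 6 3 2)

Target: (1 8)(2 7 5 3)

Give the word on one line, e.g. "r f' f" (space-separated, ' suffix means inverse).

f' f' f' r' f

  after f': (1 2 3 6 7 4 8)
  after f': (1 3 7 8 2 6 4)
  after f': (1 6 8 3 4 2 7)
  after r': (2 4 8)(5 6 7)
  after f: (1 8)(2 7 5 3)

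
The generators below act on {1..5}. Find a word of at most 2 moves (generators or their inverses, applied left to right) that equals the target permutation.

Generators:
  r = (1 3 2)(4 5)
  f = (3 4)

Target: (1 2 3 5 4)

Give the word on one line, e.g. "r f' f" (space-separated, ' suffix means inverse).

f' r'

  after f': (3 4)
  after r': (1 2 3 5 4)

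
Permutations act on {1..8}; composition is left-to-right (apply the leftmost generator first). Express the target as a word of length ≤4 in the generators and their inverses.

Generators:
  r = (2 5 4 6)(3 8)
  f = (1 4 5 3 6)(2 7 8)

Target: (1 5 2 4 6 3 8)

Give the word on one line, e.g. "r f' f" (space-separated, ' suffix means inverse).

r' f' f' f'

  after r': (2 6 4 5)(3 8)
  after f': (1 6)(2 3 7)(5 8)
  after f': (1 3 2 5 7 8 4)
  after f': (1 5 2 4 6 3 8)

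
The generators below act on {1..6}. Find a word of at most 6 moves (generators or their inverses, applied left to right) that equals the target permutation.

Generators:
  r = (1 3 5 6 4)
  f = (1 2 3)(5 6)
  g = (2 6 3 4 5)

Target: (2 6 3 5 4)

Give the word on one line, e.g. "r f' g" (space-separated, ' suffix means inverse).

  after g: (2 6 3 4 5)
  after r: (1 3)(2 4 6 5)
  after g': (1 6 4 2 3)
  after r: (1 4 2 5 6)
  after r: (2 6 3 5 4)

g r g' r r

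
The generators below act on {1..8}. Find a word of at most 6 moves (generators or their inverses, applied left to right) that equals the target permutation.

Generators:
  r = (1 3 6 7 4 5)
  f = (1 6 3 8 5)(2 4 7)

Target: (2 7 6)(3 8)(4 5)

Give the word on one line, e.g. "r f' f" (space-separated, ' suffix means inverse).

  after f': (1 5 8 3 6)(2 7 4)
  after f': (1 8 6 5 3)(2 4 7)
  after r': (1 8 3 5)(2 7)(4 6)
  after f': (1 3 8 6 2 4)
  after r': (2 7 6)(3 8)(4 5)

f' f' r' f' r'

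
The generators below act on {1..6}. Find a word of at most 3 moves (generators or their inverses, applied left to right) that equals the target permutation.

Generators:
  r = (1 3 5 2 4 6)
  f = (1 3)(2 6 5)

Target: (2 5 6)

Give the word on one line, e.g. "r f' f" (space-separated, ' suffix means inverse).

  after f: (1 3)(2 6 5)
  after f: (2 5 6)

f f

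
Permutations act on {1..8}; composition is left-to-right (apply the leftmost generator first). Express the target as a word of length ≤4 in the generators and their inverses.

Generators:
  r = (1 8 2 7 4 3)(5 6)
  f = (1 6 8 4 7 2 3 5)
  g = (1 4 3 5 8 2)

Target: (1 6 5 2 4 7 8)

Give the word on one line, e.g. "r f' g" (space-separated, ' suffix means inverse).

  after f: (1 6 8 4 7 2 3 5)
  after g': (1 6 5 2 4 7 8)

f g'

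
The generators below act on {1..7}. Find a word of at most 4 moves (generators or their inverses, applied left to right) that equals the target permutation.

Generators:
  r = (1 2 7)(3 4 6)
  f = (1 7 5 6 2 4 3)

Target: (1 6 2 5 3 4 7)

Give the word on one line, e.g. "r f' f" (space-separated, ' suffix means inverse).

  after r: (1 2 7)(3 4 6)
  after f: (1 4 2 5 6)
  after r: (1 6 2 5 3 4 7)

r f r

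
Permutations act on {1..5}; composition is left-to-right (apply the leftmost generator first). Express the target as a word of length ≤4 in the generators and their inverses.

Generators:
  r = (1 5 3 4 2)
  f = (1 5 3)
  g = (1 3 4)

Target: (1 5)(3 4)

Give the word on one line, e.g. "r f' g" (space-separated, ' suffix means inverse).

  after g': (1 4 3)
  after g': (1 3 4)
  after f': (1 5)(3 4)

g' g' f'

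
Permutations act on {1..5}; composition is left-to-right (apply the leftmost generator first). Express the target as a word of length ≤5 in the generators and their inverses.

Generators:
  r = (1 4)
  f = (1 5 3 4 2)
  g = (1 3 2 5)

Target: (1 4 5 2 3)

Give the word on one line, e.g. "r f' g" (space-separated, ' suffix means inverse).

  after g: (1 3 2 5)
  after r': (1 3 2 5 4)
  after f: (1 4 5 2 3)

g r' f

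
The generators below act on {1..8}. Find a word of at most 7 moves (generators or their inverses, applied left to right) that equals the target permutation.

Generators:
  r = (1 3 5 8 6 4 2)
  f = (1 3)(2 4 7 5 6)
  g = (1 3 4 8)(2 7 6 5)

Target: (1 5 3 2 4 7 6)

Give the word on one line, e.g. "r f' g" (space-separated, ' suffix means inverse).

  after r: (1 3 5 8 6 4 2)
  after g: (1 4 7 6 8 5)(2 3)
  after f': (1 2)(3 6 8 7 5)
  after f': (1 6 8 4 2 3 5)
  after g: (1 5 3 2 4 7 6)

r g f' f' g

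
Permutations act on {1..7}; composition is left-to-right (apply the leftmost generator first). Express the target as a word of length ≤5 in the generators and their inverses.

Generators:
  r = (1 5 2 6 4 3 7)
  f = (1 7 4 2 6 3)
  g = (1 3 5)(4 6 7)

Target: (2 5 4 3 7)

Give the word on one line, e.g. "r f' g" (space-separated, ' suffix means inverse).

g g r'

  after g: (1 3 5)(4 6 7)
  after g: (1 5 3)(4 7 6)
  after r': (2 5 4 3 7)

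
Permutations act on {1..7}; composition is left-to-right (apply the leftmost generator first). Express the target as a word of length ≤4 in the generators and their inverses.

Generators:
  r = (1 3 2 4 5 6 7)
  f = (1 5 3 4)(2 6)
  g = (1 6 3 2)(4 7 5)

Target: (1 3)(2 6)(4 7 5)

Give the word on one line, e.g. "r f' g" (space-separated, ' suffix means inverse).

g' g'

  after g': (1 2 3 6)(4 5 7)
  after g': (1 3)(2 6)(4 7 5)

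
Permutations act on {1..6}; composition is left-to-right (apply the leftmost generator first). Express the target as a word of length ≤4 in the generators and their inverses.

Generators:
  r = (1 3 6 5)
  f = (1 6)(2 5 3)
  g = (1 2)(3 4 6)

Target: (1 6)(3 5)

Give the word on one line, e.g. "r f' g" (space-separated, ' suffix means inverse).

r' r'

  after r': (1 5 6 3)
  after r': (1 6)(3 5)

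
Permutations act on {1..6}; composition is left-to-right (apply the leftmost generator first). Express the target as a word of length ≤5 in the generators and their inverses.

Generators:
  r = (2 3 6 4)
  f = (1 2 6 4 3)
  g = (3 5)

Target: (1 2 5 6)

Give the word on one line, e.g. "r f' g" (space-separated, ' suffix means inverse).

g' r' f g'

  after g': (3 5)
  after r': (2 4 6 3 5)
  after f: (1 2 3 5 6)
  after g': (1 2 5 6)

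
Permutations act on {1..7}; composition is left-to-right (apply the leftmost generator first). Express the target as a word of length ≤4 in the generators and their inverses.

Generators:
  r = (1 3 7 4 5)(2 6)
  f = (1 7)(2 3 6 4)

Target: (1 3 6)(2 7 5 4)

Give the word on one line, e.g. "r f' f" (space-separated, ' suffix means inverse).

  after f': (1 7)(2 4 6 3)
  after r': (1 3 6)(2 7 5 4)

f' r'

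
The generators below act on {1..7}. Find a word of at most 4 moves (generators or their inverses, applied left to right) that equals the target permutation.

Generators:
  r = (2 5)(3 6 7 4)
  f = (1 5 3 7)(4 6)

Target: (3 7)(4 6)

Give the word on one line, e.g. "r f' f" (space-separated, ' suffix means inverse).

  after r: (2 5)(3 6 7 4)
  after r: (3 7)(4 6)

r r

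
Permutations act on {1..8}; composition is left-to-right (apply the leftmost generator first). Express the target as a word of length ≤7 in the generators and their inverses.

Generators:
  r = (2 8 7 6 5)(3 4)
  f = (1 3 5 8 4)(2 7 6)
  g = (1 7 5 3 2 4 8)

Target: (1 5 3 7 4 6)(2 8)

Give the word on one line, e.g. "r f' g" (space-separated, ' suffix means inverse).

r f' g r g

  after r: (2 8 7 6 5)(3 4)
  after f': (1 4)(2 5 6 3 8)
  after g: (1 8 4 7 5 6 2 3)
  after r: (1 7 2 4 6 8 3)
  after g: (1 5 3 7 4 6)(2 8)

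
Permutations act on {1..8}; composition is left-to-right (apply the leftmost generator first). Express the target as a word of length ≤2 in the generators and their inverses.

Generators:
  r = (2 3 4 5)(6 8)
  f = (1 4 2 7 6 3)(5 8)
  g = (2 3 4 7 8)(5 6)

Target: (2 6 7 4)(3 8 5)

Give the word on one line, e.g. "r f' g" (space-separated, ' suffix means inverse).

r' g'

  after r': (2 5 4 3)(6 8)
  after g': (2 6 7 4)(3 8 5)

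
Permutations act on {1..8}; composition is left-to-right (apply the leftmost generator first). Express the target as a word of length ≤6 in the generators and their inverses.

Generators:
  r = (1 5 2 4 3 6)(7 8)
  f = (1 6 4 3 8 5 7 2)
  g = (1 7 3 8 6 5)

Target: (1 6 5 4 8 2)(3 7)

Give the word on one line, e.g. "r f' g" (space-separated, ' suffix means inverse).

f g f' g

  after f: (1 6 4 3 8 5 7 2)
  after g: (1 5 3 6 4 8)(2 7)
  after f': (1 8 2 5 4 3)
  after g: (1 6 5 4 8 2)(3 7)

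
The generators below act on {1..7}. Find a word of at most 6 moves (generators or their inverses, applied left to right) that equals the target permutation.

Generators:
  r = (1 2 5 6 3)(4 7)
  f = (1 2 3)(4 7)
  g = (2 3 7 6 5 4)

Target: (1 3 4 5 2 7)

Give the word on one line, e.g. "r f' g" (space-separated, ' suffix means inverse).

r f' g' r g

  after r: (1 2 5 6 3)(4 7)
  after f': (2 5 6)
  after g': (2 6 4 5 7 3)
  after r: (1 2 3 5 4 6 7)
  after g: (1 3 4 5 2 7)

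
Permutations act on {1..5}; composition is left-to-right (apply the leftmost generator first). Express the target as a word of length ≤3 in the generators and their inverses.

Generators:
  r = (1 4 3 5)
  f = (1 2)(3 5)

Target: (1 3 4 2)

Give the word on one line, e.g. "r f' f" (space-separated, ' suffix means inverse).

r' f

  after r': (1 5 3 4)
  after f: (1 3 4 2)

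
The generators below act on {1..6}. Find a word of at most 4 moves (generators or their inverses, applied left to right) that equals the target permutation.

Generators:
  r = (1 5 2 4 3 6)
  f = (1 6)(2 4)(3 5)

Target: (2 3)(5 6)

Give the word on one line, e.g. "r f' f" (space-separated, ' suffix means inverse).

  after r': (1 6 3 4 2 5)
  after f': (2 3)(5 6)

r' f'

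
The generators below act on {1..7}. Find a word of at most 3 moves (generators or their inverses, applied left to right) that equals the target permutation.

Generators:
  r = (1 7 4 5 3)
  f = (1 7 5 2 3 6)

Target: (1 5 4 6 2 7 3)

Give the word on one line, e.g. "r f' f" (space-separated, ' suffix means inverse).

  after r': (1 3 5 4 7)
  after f': (1 2 5 4)(3 7 6)
  after f': (1 5 4 6 2 7 3)

r' f' f'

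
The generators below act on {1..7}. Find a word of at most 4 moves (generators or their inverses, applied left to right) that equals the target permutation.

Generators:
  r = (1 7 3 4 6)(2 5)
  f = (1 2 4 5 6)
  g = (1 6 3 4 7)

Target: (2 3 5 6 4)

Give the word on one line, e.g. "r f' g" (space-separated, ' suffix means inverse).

r f' r'

  after r: (1 7 3 4 6)(2 5)
  after f': (1 7 3 2 4 5)
  after r': (2 3 5 6 4)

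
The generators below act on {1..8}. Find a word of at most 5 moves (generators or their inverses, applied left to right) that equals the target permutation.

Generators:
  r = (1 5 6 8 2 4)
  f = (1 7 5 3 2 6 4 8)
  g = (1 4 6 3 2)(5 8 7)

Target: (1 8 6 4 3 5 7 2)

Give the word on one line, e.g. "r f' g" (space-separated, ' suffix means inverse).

g g r

  after g: (1 4 6 3 2)(5 8 7)
  after g: (1 6 2 4 3)(5 7 8)
  after r: (1 8 6 4 3 5 7 2)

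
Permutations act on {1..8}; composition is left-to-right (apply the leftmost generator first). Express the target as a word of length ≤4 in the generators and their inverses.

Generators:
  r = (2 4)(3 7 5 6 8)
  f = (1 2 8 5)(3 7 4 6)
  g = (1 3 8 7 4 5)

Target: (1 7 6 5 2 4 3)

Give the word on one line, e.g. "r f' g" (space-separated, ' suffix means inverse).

  after g': (1 5 4 7 8 3)
  after r': (1 7 6 5 2 4 3)

g' r'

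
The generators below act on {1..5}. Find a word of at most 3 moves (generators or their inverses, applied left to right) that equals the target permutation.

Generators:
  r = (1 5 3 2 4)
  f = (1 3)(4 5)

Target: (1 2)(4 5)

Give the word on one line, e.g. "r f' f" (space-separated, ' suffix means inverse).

  after r: (1 5 3 2 4)
  after f': (1 4 3 2 5)
  after r': (1 2)(4 5)

r f' r'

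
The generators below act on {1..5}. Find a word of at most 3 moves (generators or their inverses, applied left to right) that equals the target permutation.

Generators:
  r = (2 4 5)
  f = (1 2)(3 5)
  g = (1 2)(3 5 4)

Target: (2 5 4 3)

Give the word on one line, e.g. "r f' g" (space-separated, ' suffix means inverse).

  after f: (1 2)(3 5)
  after g: (3 4)
  after r': (2 5 4 3)

f g r'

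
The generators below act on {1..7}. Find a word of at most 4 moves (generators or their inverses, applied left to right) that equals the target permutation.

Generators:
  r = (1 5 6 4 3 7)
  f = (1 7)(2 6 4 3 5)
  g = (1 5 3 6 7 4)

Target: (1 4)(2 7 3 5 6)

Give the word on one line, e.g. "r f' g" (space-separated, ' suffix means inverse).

  after f': (1 7)(2 5 3 4 6)
  after r': (1 3 6 2)(4 5)
  after r': (1 4)(2 7 3 5 6)

f' r' r'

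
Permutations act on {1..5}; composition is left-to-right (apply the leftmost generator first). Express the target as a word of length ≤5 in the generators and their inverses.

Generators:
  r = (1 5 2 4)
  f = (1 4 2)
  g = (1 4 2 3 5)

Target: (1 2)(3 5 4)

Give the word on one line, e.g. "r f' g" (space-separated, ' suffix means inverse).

g' g' g' f' r'

  after g': (1 5 3 2 4)
  after g': (1 3 4 5 2)
  after g': (1 2 5 4 3)
  after f': (1 4 3 2 5)
  after r': (1 2)(3 5 4)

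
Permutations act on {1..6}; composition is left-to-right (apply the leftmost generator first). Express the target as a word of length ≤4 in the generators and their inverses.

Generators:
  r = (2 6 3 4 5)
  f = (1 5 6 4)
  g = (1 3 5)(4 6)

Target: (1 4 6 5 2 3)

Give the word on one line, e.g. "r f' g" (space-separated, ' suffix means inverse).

f r' g' f

  after f: (1 5 6 4)
  after r': (1 4)(2 5)(3 6)
  after g': (1 6)(2 3 4 5)
  after f: (1 4 6 5 2 3)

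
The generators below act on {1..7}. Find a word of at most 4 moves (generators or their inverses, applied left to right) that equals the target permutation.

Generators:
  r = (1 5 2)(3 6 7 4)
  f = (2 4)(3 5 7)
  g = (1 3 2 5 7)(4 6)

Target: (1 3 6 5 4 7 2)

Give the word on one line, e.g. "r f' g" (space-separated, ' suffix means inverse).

  after r: (1 5 2)(3 6 7 4)
  after f': (1 3 6 5 4 7 2)

r f'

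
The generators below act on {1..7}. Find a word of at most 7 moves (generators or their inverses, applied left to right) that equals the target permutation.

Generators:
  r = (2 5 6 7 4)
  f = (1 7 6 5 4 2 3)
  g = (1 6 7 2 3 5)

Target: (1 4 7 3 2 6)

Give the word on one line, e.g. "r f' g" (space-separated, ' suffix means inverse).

  after g: (1 6 7 2 3 5)
  after r: (1 7 5)(2 3 6 4)
  after f: (1 6 2)(3 5 7 4)
  after f: (1 5 6 3 4)(2 7)
  after f: (1 4 7 3 2 6)

g r f f f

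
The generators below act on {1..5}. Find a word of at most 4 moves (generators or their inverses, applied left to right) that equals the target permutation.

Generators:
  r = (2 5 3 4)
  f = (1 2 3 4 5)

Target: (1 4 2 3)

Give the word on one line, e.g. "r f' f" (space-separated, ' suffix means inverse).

  after f': (1 5 4 3 2)
  after r': (1 2)(3 4 5)
  after f: (1 3 5 4)
  after f: (1 4 2 3)

f' r' f f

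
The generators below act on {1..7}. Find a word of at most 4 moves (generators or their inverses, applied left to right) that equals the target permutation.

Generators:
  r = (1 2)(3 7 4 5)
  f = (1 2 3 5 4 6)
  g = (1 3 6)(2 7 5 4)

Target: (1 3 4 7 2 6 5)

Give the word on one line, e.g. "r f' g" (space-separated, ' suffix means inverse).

f' g'

  after f': (1 6 4 5 3 2)
  after g': (1 3 4 7 2 6 5)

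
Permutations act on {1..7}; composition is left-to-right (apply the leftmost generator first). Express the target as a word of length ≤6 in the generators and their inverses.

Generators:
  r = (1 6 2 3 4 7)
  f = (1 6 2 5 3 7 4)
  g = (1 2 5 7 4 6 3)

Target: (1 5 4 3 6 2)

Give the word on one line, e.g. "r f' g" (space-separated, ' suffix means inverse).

f' g' g' r

  after f': (1 4 7 3 5 2 6)
  after g': (1 7 6 3 2 4 5)
  after g': (1 5 3)(2 7 4)
  after r: (1 5 4 3 6 2)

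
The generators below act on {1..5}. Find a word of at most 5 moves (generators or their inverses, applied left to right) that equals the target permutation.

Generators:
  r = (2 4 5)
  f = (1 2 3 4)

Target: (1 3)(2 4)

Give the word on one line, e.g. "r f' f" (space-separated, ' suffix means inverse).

f' r r r f'

  after f': (1 4 3 2)
  after r: (1 5 2)(3 4)
  after r: (1 2)(3 5 4)
  after r: (1 4 3 2)
  after f': (1 3)(2 4)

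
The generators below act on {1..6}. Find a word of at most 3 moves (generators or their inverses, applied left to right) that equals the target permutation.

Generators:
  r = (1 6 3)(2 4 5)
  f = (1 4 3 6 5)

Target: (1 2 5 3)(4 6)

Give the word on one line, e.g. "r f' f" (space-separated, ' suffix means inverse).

f r'

  after f: (1 4 3 6 5)
  after r': (1 2 5 3)(4 6)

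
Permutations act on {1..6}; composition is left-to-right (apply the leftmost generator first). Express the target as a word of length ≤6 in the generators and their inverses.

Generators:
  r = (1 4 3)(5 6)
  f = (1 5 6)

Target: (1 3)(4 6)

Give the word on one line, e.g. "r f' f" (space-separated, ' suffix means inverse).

  after f: (1 5 6)
  after r': (1 6 3 4)
  after f: (3 4 5 6)
  after r': (1 3)(4 6)

f r' f r'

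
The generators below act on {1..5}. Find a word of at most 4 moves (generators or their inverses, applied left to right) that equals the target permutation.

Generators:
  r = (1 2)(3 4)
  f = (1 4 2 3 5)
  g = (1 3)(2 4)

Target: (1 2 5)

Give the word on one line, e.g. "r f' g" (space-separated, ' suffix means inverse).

  after r': (1 2)(3 4)
  after g': (1 4)(2 3)
  after f: (1 2 5)

r' g' f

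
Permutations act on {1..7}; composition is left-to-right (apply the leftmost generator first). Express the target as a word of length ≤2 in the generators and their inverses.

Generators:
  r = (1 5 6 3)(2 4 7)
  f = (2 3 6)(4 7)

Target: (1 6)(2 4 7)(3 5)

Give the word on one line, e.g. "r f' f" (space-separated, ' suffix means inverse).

r' r'

  after r': (1 3 6 5)(2 7 4)
  after r': (1 6)(2 4 7)(3 5)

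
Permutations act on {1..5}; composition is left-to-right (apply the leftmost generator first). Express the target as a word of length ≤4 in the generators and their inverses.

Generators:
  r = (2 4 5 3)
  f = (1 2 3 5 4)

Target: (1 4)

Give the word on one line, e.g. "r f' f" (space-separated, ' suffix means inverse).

  after r': (2 3 5 4)
  after f': (1 4)

r' f'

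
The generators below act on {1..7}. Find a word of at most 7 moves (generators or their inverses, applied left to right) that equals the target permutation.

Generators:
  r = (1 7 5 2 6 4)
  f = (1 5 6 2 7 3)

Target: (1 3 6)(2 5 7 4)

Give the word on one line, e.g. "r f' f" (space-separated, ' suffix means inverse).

  after r: (1 7 5 2 6 4)
  after r: (1 5 6)(2 4 7)
  after f': (2 4)(3 7 6)
  after r: (1 7 4 6 3 5 2)
  after f: (1 3 6)(2 5 7 4)

r r f' r f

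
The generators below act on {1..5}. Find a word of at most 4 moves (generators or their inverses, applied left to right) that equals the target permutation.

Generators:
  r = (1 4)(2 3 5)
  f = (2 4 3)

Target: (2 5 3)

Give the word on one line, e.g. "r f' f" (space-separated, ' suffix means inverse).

  after r: (1 4)(2 3 5)
  after r: (2 5 3)

r r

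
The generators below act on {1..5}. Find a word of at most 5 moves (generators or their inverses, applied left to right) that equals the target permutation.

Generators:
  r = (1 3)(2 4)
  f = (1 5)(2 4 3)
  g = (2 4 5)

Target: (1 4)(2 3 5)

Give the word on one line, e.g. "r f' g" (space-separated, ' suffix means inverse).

g' r f r

  after g': (2 5 4)
  after r: (1 3)(2 5)
  after f: (1 2)(3 5 4)
  after r: (1 4)(2 3 5)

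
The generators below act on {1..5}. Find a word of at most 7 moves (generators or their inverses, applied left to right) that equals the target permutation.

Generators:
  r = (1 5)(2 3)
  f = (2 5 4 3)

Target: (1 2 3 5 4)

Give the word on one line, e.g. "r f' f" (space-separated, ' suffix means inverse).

  after r': (1 5)(2 3)
  after f: (1 4 3 5)
  after r': (1 4 2 3)
  after f: (1 3)(4 5)
  after r: (1 2 3 5 4)

r' f r' f r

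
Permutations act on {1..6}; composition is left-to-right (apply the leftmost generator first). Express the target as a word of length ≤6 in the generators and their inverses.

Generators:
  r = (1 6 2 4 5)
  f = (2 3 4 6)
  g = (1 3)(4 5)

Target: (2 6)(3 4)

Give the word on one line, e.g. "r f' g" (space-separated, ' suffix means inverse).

r r g r' r'

  after r: (1 6 2 4 5)
  after r: (1 2 5 6 4)
  after g: (1 2 4 3)(5 6)
  after r': (1 6 4 3 5)
  after r': (2 6)(3 4)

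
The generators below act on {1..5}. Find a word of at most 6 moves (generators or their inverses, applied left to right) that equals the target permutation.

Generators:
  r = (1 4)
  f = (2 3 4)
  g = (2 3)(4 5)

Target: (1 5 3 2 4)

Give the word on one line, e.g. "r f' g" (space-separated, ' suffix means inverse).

  after g': (2 3)(4 5)
  after r: (1 4 5)(2 3)
  after g': (1 5)
  after r: (1 5 4)
  after f': (1 5 3 2 4)

g' r g' r f'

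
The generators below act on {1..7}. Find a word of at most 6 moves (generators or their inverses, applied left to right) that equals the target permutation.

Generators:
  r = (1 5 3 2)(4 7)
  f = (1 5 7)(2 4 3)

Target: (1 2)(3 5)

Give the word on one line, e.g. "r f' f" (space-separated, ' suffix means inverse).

  after r: (1 5 3 2)(4 7)
  after f: (1 7 3 4)(2 5)
  after r: (1 4 5)(2 3 7)
  after f: (1 3)(4 7)
  after r: (1 2)(3 5)

r f r f r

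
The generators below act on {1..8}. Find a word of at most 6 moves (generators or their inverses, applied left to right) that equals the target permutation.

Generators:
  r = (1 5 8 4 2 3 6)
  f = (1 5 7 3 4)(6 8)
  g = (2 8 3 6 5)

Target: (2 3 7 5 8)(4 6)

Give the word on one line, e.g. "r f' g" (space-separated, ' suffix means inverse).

  after f: (1 5 7 3 4)(6 8)
  after g': (1 6 2 5 7 8 3 4)
  after f: (1 8 4 5 3)(2 7 6)
  after r: (1 4 8 2 7)(3 5 6)
  after f: (2 3 7 5 8)(4 6)

f g' f r f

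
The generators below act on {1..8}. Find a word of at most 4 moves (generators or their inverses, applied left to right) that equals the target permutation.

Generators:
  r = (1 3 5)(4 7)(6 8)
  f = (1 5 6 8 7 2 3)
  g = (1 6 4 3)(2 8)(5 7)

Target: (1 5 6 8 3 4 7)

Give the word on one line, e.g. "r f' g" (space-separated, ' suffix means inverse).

  after r': (1 5 3)(4 7)(6 8)
  after g': (1 7 6 2 8)(4 5)
  after g': (1 5 6 8 3 4 7)

r' g' g'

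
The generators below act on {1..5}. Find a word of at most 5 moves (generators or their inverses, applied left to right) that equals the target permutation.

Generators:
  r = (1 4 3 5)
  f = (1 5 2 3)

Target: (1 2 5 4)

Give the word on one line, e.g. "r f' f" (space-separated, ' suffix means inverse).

  after r': (1 5 3 4)
  after r': (1 3)(4 5)
  after f': (1 2 5 4)

r' r' f'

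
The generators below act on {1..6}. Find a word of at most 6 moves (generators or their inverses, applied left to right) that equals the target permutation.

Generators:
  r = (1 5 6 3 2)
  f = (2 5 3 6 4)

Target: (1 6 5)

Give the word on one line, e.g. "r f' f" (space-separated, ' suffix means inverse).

  after f': (2 4 6 3 5)
  after f': (2 6 5 4 3)
  after r': (1 2 5 4 6)
  after f: (1 5 2 3 6)
  after r: (1 6 5)

f' f' r' f r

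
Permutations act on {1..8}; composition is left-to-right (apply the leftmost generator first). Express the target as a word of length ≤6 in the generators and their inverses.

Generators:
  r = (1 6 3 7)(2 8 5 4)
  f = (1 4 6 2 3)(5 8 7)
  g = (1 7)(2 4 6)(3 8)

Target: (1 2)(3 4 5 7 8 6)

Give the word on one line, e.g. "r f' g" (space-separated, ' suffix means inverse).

r' f' f' r g'

  after r': (1 7 3 6)(2 4 5 8)
  after f': (1 8 6 3 4 7 2)
  after f': (1 5 7 6 2 3)(4 8)
  after r: (1 4 5)(2 7 3 6 8)
  after g': (1 2)(3 4 5 7 8 6)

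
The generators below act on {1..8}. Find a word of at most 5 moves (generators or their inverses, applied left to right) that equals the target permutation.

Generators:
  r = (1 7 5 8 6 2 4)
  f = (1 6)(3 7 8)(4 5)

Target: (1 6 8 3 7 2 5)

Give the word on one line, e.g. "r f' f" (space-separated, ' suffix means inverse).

  after r: (1 7 5 8 6 2 4)
  after f': (1 3 8)(2 5 7 4 6)
  after r: (1 3 6 4 2 8 7)
  after f': (1 8 3)(2 7 6 5 4)
  after r: (1 6 8 3 7 2 5)

r f' r f' r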